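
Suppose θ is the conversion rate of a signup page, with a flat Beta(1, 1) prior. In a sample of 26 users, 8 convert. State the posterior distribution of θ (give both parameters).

Posterior: Beta(9, 19)

Observing 8 successes and 18 failures updates Beta(1, 1) by adding the success and failure counts to the two shape parameters: α = 1+8 = 9, β = 1+18 = 19.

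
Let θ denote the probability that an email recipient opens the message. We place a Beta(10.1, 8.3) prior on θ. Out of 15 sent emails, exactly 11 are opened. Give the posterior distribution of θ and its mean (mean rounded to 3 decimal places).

Observing 11 successes and 4 failures updates Beta(10.1, 8.3) by adding the success and failure counts to the two shape parameters: α = 10.1+11 = 21.1, β = 8.3+4 = 12.3.
Posterior mean = α/(α+β) = 21.1/33.4 = 0.632.

Posterior: Beta(21.1, 12.3); mean ≈ 0.632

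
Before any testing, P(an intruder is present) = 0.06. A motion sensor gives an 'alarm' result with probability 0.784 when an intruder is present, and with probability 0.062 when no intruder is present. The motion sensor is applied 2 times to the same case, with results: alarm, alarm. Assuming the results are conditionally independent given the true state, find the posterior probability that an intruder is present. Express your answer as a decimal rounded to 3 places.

Posterior P(H) ≈ 0.911

Let H be the event that an intruder is present; start with P(H) = 0.06. P('alarm'|H) = 0.784, P('alarm'|¬H) = 0.062.
Update on result 1 ('alarm'): P(H) ← 0.784·0.0600 / (0.784·0.0600 + 0.062·0.9400) = 0.047040/0.10532 = 0.4466.
Update on result 2 ('alarm'): P(H) ← 0.784·0.4466 / (0.784·0.4466 + 0.062·0.5534) = 0.35016/0.38447 = 0.9108.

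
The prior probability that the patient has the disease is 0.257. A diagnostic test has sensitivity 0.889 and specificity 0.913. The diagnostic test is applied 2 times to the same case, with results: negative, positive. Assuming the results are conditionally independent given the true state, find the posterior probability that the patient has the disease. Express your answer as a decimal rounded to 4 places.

Let H be the event that the patient has the disease; start with P(H) = 0.257. P('positive'|H) = 0.889, P('positive'|¬H) = 0.087.
Update on result 1 ('negative'): P(H) ← 0.111·0.2570 / (0.111·0.2570 + 0.913·0.7430) = 0.028527/0.70689 = 0.0404.
Update on result 2 ('positive'): P(H) ← 0.889·0.0404 / (0.889·0.0404 + 0.087·0.9596) = 0.035876/0.11937 = 0.3006.

Posterior P(H) ≈ 0.3006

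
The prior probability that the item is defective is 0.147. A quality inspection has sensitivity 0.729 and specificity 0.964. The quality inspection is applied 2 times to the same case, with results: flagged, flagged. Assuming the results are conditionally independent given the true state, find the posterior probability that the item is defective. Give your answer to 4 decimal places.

Posterior P(H) ≈ 0.9860

With H the event that the item is defective, the joint likelihood of the observed sequence is P(data|H) = 0.729·0.729 = 0.53144 and P(data|¬H) = 0.036·0.036 = 0.0012960.
Bayes: P(H|data) = 0.147·0.53144 / (0.147·0.53144 + 0.853·0.0012960) = 0.078122/0.079227 = 0.9860.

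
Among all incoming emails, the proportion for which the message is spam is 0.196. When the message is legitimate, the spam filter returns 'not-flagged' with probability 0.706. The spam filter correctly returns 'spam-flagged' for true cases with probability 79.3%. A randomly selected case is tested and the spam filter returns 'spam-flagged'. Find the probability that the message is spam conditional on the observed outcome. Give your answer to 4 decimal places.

Write H for 'the message is spam'. Prior odds H:¬H = 0.196/0.804 = 0.24378. For the 'spam-flagged' outcome, the likelihood ratio is 0.793/0.294 = 2.6973.
Posterior odds = 0.24378 × 2.6973 = 0.65755, so P(H|E) = 0.65755/(1+0.65755) = 0.3967.

P(H | E) ≈ 0.3967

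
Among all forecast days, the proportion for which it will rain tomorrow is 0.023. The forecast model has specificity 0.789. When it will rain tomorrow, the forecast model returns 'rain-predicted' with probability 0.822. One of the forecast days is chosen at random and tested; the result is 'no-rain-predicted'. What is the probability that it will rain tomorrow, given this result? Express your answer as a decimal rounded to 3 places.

Write H for 'it will rain tomorrow'. Prior odds H:¬H = 0.023/0.977 = 0.023541. For the 'no-rain-predicted' outcome, the likelihood ratio is 0.178/0.789 = 0.22560.
Posterior odds = 0.023541 × 0.22560 = 0.0053110, so P(H|E) = 0.0053110/(1+0.0053110) = 0.005.

P(H | E) ≈ 0.005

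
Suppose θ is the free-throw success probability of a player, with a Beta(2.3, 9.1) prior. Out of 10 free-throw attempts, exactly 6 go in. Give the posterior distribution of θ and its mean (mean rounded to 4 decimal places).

Posterior: Beta(8.3, 13.1); mean ≈ 0.3879

The binomial likelihood is conjugate to the Beta prior: with 6 successes and 4 failures, the posterior is Beta(2.3+6, 9.1+4) = Beta(8.3, 13.1).
E[θ | data] = 8.3/(8.3+13.1) = 0.3879.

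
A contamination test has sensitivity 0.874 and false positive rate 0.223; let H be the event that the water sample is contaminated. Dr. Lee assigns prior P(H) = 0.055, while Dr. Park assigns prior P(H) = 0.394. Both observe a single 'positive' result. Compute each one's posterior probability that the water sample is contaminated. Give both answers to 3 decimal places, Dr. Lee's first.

Dr. Lee: 0.186; Dr. Park: 0.718

P('+'|H) = 0.874, P('+'|¬H) = 0.223.
Dr. Lee: numerator 0.874·0.055 = 0.048070; evidence = 0.048070+0.223·0.945 = 0.25881; posterior = 0.186.
Dr. Park: numerator 0.874·0.394 = 0.34436; evidence = 0.34436+0.223·0.606 = 0.47949; posterior = 0.718.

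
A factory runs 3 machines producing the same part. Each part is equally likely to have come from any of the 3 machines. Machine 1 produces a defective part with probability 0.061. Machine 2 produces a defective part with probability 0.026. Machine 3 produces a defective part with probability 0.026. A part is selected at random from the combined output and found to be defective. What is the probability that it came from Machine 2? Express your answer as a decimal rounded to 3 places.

Tabulate prior·likelihood by source: [1] prior 0.333333, lik 0.061, product 0.02033; [2] prior 0.333333, lik 0.026, product 0.008667; [3] prior 0.333333, lik 0.026, product 0.008667.
Normalizing constant = 0.037667; the posterior for Machine 2 is its product over the sum, 0.008667/0.037667 = 0.230.

Posterior probability ≈ 0.230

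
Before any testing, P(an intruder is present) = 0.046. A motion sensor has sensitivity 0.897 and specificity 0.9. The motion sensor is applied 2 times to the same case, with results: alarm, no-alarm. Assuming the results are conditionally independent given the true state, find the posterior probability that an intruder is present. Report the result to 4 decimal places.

Posterior P(H) ≈ 0.0472

With H the event that an intruder is present, the joint likelihood of the observed sequence is P(data|H) = 0.897·0.103 = 0.092391 and P(data|¬H) = 0.1·0.9 = 0.090000.
Bayes: P(H|data) = 0.046·0.092391 / (0.046·0.092391 + 0.954·0.090000) = 0.0042500/0.090110 = 0.0472.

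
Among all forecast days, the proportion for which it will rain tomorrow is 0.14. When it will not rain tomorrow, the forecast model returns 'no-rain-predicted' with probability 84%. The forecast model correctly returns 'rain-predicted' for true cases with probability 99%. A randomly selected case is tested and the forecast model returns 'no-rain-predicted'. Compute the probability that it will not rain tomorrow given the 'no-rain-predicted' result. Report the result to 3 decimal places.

Write H for 'it will rain tomorrow'. Prior odds H:¬H = 0.14/0.86 = 0.16279. For the 'no-rain-predicted' outcome, the likelihood ratio is 0.01/0.84 = 0.011905.
Posterior odds = 0.16279 × 0.011905 = 0.0019380, so P(H|E) = 0.0019380/(1+0.0019380) = 0.002. Then P(¬H|E) = 1 − 0.002 = 0.998.

P(¬H | E) ≈ 0.998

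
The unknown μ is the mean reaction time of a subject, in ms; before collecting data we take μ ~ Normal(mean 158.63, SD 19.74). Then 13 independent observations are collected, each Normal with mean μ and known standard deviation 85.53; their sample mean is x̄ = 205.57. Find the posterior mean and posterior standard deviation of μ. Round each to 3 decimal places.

Posterior mean ≈ 177.835; posterior SD ≈ 15.174

With known σ, the Normal prior is conjugate. Weight on the data is w = (n/σ²)/(n/σ² + 1/τ₀²) = 0.00177708/(0.00177708+0.00256629) = 0.40915.
Posterior mean = w·x̄ + (1−w)·μ₀ = 0.40915·205.57 + 0.59085·158.63 = 177.835. Posterior variance = 1/(0.00177708+0.00256629) = 230.236, so SD = 15.174.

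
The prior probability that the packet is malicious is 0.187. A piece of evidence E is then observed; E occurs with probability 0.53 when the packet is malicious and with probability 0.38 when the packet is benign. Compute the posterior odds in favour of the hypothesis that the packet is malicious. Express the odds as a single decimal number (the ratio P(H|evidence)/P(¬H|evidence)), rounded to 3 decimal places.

Posterior odds ≈ 0.321

Prior odds = 0.187/(1−0.187) = 0.23001.
Likelihood ratio for E = 0.53/0.38 = 1.3947.
Posterior odds = prior odds × LR = 0.32081.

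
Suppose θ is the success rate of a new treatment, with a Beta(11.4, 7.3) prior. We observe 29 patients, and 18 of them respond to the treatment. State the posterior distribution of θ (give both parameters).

Posterior: Beta(29.4, 18.3)

The binomial likelihood is conjugate to the Beta prior: with 18 successes and 11 failures, the posterior is Beta(11.4+18, 7.3+11) = Beta(29.4, 18.3).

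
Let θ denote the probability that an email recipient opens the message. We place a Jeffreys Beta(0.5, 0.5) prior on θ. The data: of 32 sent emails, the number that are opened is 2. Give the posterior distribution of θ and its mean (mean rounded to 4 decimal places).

The binomial likelihood is conjugate to the Beta prior: with 2 successes and 30 failures, the posterior is Beta(0.5+2, 0.5+30) = Beta(2.5, 30.5).
Posterior mean = α/(α+β) = 2.5/33 = 0.0758.

Posterior: Beta(2.5, 30.5); mean ≈ 0.0758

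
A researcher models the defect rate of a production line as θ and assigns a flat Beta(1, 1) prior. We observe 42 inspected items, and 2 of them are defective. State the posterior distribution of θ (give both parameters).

The binomial likelihood is conjugate to the Beta prior: with 2 successes and 40 failures, the posterior is Beta(1+2, 1+40) = Beta(3, 41).

Posterior: Beta(3, 41)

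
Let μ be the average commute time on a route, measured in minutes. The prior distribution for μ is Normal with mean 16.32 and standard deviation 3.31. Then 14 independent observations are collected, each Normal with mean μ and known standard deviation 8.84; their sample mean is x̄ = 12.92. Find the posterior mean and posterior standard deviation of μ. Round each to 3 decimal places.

Prior precision 1/τ₀² = 1/3.31² = 0.0912734; data precision n/σ² = 14/8.84² = 0.179153.
Posterior precision = 0.0912734 + 0.179153 = 0.270426, giving posterior SD = 1/√0.270426 = 1.923.
Posterior mean = (0.0912734·16.32 + 0.179153·12.92) / 0.270426 = 14.068.

Posterior mean ≈ 14.068; posterior SD ≈ 1.923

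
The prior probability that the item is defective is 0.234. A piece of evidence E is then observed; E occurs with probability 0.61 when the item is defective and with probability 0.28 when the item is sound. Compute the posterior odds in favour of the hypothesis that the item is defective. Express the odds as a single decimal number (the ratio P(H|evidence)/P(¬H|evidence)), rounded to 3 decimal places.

Prior odds = 0.234/(1−0.234) = 0.30548. In log-odds, ln(0.30548) = -1.1859.
Add log likelihood ratio: ln(2.1786) = 0.77867.
Posterior log-odds = -0.40719, so posterior odds = exp(-0.40719) = 0.66552.

Posterior odds ≈ 0.666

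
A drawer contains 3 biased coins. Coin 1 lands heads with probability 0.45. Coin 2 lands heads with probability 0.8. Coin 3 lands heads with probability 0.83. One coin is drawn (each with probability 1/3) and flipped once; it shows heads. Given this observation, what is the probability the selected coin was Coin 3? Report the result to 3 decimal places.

Tabulate prior·likelihood by source: [1] prior 0.333333, lik 0.45, product 0.1500; [2] prior 0.333333, lik 0.8, product 0.2667; [3] prior 0.333333, lik 0.83, product 0.2767.
Normalizing constant = 0.69333; the posterior for Coin 3 is its product over the sum, 0.2767/0.69333 = 0.399.

Posterior probability ≈ 0.399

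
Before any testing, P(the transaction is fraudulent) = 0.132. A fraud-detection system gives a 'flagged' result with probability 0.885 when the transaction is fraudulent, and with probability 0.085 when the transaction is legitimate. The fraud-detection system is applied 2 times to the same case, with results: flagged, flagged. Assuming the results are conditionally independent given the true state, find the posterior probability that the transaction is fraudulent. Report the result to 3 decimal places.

Posterior P(H) ≈ 0.943

Let H be the event that the transaction is fraudulent; start with P(H) = 0.132. P('flagged'|H) = 0.885, P('flagged'|¬H) = 0.085.
Update on result 1 ('flagged'): P(H) ← 0.885·0.1320 / (0.885·0.1320 + 0.085·0.8680) = 0.11682/0.19060 = 0.6129.
Update on result 2 ('flagged'): P(H) ← 0.885·0.6129 / (0.885·0.6129 + 0.085·0.3871) = 0.54242/0.57533 = 0.9428.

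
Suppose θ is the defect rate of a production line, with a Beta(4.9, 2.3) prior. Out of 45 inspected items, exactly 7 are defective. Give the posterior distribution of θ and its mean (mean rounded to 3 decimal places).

Posterior: Beta(11.9, 40.3); mean ≈ 0.228

The binomial likelihood is conjugate to the Beta prior: with 7 successes and 38 failures, the posterior is Beta(4.9+7, 2.3+38) = Beta(11.9, 40.3).
E[θ | data] = 11.9/(11.9+40.3) = 0.228.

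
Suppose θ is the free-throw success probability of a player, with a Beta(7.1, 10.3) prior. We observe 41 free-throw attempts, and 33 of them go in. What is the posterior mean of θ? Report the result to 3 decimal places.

The binomial likelihood is conjugate to the Beta prior: with 33 successes and 8 failures, the posterior is Beta(7.1+33, 10.3+8) = Beta(40.1, 18.3).
Posterior mean = α/(α+β) = 40.1/58.4 = 0.687.

Posterior mean ≈ 0.687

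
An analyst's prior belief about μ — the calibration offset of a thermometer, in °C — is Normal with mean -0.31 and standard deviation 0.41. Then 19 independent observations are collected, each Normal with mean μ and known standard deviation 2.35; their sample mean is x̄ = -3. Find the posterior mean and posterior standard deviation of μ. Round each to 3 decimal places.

Prior precision 1/τ₀² = 1/0.41² = 5.94884; data precision n/σ² = 19/2.35² = 3.44047.
Posterior precision = 5.94884 + 3.44047 = 9.38931, giving posterior SD = 1/√9.38931 = 0.326.
Posterior mean = (5.94884·-0.31 + 3.44047·-3) / 9.38931 = -1.296.

Posterior mean ≈ -1.296; posterior SD ≈ 0.326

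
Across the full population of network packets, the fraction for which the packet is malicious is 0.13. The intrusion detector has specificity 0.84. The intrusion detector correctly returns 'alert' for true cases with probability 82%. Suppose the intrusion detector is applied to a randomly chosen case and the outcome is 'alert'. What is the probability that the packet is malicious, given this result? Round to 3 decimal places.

P(H | E) ≈ 0.434

Let H be the event that the packet is malicious. P(H) = 0.13, so P(¬H) = 0.87. With E the 'alert' result, P(E|H) = 0.82 and P(E|¬H) = 0.16.
P(E) = 0.82·0.13 + 0.16·0.87 = 0.10660 + 0.13920 = 0.24580.
By Bayes' theorem, P(H|E) = 0.10660 / 0.24580 = 0.434.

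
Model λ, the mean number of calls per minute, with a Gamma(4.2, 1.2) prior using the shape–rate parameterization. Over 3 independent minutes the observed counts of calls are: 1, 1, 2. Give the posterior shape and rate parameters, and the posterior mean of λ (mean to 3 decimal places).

The Poisson likelihood adds the total count to the shape and the number of exposure periods to the rate. Here ∑xᵢ = 4 and n = 3, so shape 4.2→8.2 and rate 1.2→4.2.
E[λ | data] = 8.2/4.2 = 1.952.

Posterior: Gamma(shape=8.2, rate=4.2); mean ≈ 1.952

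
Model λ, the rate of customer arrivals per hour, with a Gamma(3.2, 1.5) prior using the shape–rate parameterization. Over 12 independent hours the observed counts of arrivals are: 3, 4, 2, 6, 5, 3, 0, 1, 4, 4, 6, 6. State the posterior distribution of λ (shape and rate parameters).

Total count ∑xᵢ = 44 over n = 12 hours.
Gamma is conjugate to the Poisson likelihood: posterior is Gamma(shape = 3.2+44 = 47.2, rate = 1.5+12 = 13.5).

Posterior: Gamma(shape=47.2, rate=13.5)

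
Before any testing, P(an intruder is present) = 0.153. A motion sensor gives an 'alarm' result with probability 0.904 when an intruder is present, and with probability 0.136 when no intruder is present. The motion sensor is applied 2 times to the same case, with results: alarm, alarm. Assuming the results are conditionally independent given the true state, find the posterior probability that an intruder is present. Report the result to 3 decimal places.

Let H be the event that an intruder is present; start with P(H) = 0.153. P('alarm'|H) = 0.904, P('alarm'|¬H) = 0.136.
Update on result 1 ('alarm'): P(H) ← 0.904·0.1530 / (0.904·0.1530 + 0.136·0.8470) = 0.13831/0.25350 = 0.5456.
Update on result 2 ('alarm'): P(H) ← 0.904·0.5456 / (0.904·0.5456 + 0.136·0.4544) = 0.49322/0.55502 = 0.8887.

Posterior P(H) ≈ 0.889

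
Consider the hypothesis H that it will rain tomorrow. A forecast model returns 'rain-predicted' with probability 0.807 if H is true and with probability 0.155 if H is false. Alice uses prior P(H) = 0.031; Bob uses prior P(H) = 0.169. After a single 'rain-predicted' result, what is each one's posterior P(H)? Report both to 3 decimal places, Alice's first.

Alice: 0.143; Bob: 0.514

The likelihood ratio for a 'rain-predicted' result is 0.807/0.155 = 5.2065.
Alice: prior odds 0.031/0.969 = 0.031992; posterior odds 0.16656; posterior probability 0.143.
Bob: prior odds 0.169/0.831 = 0.20337; posterior odds 1.0588; posterior probability 0.514.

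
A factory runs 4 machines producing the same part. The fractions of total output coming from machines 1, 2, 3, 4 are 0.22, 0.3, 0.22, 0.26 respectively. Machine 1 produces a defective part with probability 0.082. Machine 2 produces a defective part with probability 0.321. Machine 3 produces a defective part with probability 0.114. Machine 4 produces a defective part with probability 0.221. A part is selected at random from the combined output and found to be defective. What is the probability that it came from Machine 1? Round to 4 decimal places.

Posterior probability ≈ 0.0916

P(defective|M1) = 0.082; P(defective|M2) = 0.321; P(defective|M3) = 0.114; P(defective|M4) = 0.221.
Prior × likelihood for each source: 0.22·0.082=0.01804, 0.3·0.321=0.09630, 0.22·0.114=0.02508, 0.26·0.221=0.05746. Summing gives P(defective) = 0.19688.
P(Machine 1 | defective) = 0.01804 / 0.19688 = 0.0916.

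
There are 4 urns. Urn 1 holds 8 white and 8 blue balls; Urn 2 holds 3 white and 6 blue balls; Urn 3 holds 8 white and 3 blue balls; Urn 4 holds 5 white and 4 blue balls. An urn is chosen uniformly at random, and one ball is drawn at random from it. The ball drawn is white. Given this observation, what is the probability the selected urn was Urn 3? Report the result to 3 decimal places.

Posterior probability ≈ 0.344

Tabulate prior·likelihood by source: [1] prior 0.25, lik 0.5, product 0.1250; [2] prior 0.25, lik 0.3333, product 0.08333; [3] prior 0.25, lik 0.7273, product 0.1818; [4] prior 0.25, lik 0.5556, product 0.1389.
Normalizing constant = 0.52904; the posterior for Urn 3 is its product over the sum, 0.1818/0.52904 = 0.344.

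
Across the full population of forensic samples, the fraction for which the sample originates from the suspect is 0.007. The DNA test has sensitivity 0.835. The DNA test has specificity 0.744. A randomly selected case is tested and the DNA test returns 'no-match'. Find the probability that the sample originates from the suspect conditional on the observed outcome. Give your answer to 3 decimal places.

Write H for 'the sample originates from the suspect'. Prior odds H:¬H = 0.007/0.993 = 0.0070493. For the 'no-match' outcome, the likelihood ratio is 0.165/0.744 = 0.22177.
Posterior odds = 0.0070493 × 0.22177 = 0.0015634, so P(H|E) = 0.0015634/(1+0.0015634) = 0.002.

P(H | E) ≈ 0.002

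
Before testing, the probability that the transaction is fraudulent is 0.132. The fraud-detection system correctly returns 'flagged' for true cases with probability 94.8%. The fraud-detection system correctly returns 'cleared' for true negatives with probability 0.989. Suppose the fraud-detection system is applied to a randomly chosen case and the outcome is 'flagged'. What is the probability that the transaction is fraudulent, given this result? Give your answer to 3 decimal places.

Let H be the event that the transaction is fraudulent. P(H) = 0.132, so P(¬H) = 0.868. With E the 'flagged' result, P(E|H) = 0.948 and P(E|¬H) = 0.011.
P(E) = 0.948·0.132 + 0.011·0.868 = 0.12514 + 0.0095480 = 0.13468.
By Bayes' theorem, P(H|E) = 0.12514 / 0.13468 = 0.929.

P(H | E) ≈ 0.929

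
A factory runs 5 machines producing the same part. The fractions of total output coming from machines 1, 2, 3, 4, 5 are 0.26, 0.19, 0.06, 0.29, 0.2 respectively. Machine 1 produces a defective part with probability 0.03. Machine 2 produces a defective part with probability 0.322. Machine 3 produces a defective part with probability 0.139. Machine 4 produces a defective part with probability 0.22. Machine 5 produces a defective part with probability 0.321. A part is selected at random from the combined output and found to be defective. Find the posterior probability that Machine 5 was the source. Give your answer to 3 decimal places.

Tabulate prior·likelihood by source: [1] prior 0.26, lik 0.03, product 0.007800; [2] prior 0.19, lik 0.322, product 0.06118; [3] prior 0.06, lik 0.139, product 0.008340; [4] prior 0.29, lik 0.22, product 0.06380; [5] prior 0.2, lik 0.321, product 0.06420.
Normalizing constant = 0.20532; the posterior for Machine 5 is its product over the sum, 0.06420/0.20532 = 0.313.

Posterior probability ≈ 0.313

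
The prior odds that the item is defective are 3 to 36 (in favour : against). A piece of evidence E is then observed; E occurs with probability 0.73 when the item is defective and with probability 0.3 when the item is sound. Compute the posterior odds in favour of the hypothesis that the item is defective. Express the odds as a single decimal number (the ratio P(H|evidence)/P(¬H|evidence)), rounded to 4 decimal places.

Posterior odds ≈ 0.2028

Prior odds = 3/36 = 0.083333. In log-odds, ln(0.083333) = -2.4849.
Add log likelihood ratio: ln(2.4333) = 0.88926.
Posterior log-odds = -1.5956, so posterior odds = exp(-1.5956) = 0.20278.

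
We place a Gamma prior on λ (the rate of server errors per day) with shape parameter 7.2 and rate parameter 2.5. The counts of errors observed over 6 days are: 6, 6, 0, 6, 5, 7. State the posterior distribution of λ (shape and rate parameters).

Posterior: Gamma(shape=37.2, rate=8.5)

The Poisson likelihood adds the total count to the shape and the number of exposure periods to the rate. Here ∑xᵢ = 30 and n = 6, so shape 7.2→37.2 and rate 2.5→8.5.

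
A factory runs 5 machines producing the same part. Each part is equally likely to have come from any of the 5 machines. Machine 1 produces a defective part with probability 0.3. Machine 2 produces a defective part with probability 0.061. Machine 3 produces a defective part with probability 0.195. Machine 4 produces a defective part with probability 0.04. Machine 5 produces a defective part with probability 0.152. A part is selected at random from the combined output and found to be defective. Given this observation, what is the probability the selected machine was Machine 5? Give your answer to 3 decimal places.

Tabulate prior·likelihood by source: [1] prior 0.2, lik 0.3, product 0.06000; [2] prior 0.2, lik 0.061, product 0.01220; [3] prior 0.2, lik 0.195, product 0.03900; [4] prior 0.2, lik 0.04, product 0.008000; [5] prior 0.2, lik 0.152, product 0.03040.
Normalizing constant = 0.14960; the posterior for Machine 5 is its product over the sum, 0.03040/0.14960 = 0.203.

Posterior probability ≈ 0.203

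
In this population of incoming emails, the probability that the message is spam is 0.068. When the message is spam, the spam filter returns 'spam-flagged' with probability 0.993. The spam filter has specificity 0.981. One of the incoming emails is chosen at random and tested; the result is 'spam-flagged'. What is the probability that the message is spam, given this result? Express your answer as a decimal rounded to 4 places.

Let H be the event that the message is spam. P(H) = 0.068, so P(¬H) = 0.932. With E the 'spam-flagged' result, P(E|H) = 0.993 and P(E|¬H) = 0.019.
P(E) = 0.993·0.068 + 0.019·0.932 = 0.067524 + 0.017708 = 0.085232.
By Bayes' theorem, P(H|E) = 0.067524 / 0.085232 = 0.7922.

P(H | E) ≈ 0.7922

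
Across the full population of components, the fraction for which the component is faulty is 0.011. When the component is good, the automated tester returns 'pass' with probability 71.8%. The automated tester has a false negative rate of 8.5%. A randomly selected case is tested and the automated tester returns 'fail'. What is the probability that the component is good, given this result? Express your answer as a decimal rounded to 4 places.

Let H be the event that the component is faulty. P(H) = 0.011, so P(¬H) = 0.989. With E the 'fail' result, P(E|H) = 0.915 and P(E|¬H) = 0.282.
P(E) = 0.915·0.011 + 0.282·0.989 = 0.010065 + 0.27890 = 0.28896.
By Bayes' theorem, P(H|E) = 0.010065 / 0.28896 = 0.0348. Hence P(¬H|E) = 1 − 0.0348 = 0.9652.

P(¬H | E) ≈ 0.9652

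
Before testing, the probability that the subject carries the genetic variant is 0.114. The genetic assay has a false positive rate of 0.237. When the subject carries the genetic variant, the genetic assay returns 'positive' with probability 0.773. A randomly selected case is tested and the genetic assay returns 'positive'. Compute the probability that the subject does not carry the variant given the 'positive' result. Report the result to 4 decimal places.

P(¬H | E) ≈ 0.7044

Let H be the event that the subject carries the genetic variant. P(H) = 0.114, so P(¬H) = 0.886. With E the 'positive' result, P(E|H) = 0.773 and P(E|¬H) = 0.237.
P(E) = 0.773·0.114 + 0.237·0.886 = 0.088122 + 0.20998 = 0.29810.
By Bayes' theorem, P(H|E) = 0.088122 / 0.29810 = 0.2956. Hence P(¬H|E) = 1 − 0.2956 = 0.7044.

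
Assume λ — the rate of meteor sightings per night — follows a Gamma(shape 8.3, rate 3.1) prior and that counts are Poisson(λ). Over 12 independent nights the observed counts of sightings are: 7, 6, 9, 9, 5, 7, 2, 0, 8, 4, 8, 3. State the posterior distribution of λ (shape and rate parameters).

Total count ∑xᵢ = 68 over n = 12 nights.
Gamma is conjugate to the Poisson likelihood: posterior is Gamma(shape = 8.3+68 = 76.3, rate = 3.1+12 = 15.1).

Posterior: Gamma(shape=76.3, rate=15.1)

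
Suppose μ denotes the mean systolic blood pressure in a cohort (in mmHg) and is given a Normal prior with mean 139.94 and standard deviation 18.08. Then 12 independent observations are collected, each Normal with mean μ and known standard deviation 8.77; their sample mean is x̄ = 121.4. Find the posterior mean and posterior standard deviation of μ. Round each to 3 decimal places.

With known σ, the Normal prior is conjugate. Weight on the data is w = (n/σ²)/(n/σ² + 1/τ₀²) = 0.156021/(0.156021+0.00305917) = 0.98077.
Posterior mean = w·x̄ + (1−w)·μ₀ = 0.98077·121.4 + 0.019230·139.94 = 121.757. Posterior variance = 1/(0.156021+0.00305917) = 6.28615, so SD = 2.507.

Posterior mean ≈ 121.757; posterior SD ≈ 2.507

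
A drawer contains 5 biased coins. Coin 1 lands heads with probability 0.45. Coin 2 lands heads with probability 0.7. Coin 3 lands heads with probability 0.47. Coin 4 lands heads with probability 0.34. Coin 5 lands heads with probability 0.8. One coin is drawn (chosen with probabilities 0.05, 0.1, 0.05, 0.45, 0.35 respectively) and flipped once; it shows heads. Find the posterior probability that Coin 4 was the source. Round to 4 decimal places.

Tabulate prior·likelihood by source: [1] prior 0.05, lik 0.45, product 0.02250; [2] prior 0.1, lik 0.7, product 0.07000; [3] prior 0.05, lik 0.47, product 0.02350; [4] prior 0.45, lik 0.34, product 0.1530; [5] prior 0.35, lik 0.8, product 0.2800.
Normalizing constant = 0.54900; the posterior for Coin 4 is its product over the sum, 0.1530/0.54900 = 0.2787.

Posterior probability ≈ 0.2787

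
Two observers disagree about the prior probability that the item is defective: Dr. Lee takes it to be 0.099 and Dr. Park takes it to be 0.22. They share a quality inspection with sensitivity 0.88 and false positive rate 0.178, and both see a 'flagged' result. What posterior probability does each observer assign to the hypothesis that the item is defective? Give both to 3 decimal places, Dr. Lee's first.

Dr. Lee: 0.352; Dr. Park: 0.582

P('+'|H) = 0.88, P('+'|¬H) = 0.178.
Dr. Lee: numerator 0.88·0.099 = 0.087120; evidence = 0.087120+0.178·0.901 = 0.24750; posterior = 0.352.
Dr. Park: numerator 0.88·0.22 = 0.19360; evidence = 0.19360+0.178·0.78 = 0.33244; posterior = 0.582.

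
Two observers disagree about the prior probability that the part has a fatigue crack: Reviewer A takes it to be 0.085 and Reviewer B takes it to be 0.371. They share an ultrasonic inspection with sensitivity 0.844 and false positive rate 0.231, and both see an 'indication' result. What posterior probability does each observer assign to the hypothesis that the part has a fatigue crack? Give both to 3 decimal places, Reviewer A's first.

P('+'|H) = 0.844, P('+'|¬H) = 0.231.
Reviewer A: numerator 0.844·0.085 = 0.071740; evidence = 0.071740+0.231·0.915 = 0.28311; posterior = 0.253.
Reviewer B: numerator 0.844·0.371 = 0.31312; evidence = 0.31312+0.231·0.629 = 0.45842; posterior = 0.683.

Reviewer A: 0.253; Reviewer B: 0.683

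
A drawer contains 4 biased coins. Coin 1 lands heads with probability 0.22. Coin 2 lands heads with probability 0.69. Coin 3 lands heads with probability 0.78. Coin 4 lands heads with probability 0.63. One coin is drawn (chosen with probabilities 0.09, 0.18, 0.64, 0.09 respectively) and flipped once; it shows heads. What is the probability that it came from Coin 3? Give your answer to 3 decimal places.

Posterior probability ≈ 0.713

P(heads|C1) = 0.22; P(heads|C2) = 0.69; P(heads|C3) = 0.78; P(heads|C4) = 0.63.
Prior × likelihood for each source: 0.09·0.22=0.01980, 0.18·0.69=0.1242, 0.64·0.78=0.4992, 0.09·0.63=0.05670. Summing gives P(heads) = 0.69990.
P(Coin 3 | heads) = 0.4992 / 0.69990 = 0.713.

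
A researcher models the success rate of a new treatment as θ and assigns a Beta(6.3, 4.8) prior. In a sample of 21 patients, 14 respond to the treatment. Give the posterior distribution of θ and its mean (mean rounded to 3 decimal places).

The binomial likelihood is conjugate to the Beta prior: with 14 successes and 7 failures, the posterior is Beta(6.3+14, 4.8+7) = Beta(20.3, 11.8).
Posterior mean = α/(α+β) = 20.3/32.1 = 0.632.

Posterior: Beta(20.3, 11.8); mean ≈ 0.632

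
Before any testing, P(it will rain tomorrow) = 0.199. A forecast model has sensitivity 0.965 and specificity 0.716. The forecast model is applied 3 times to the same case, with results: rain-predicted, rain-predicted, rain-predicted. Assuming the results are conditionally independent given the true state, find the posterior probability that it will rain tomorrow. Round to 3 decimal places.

Posterior P(H) ≈ 0.907

With H the event that it will rain tomorrow, the joint likelihood of the observed sequence is P(data|H) = 0.965·0.965·0.965 = 0.89863 and P(data|¬H) = 0.284·0.284·0.284 = 0.022906.
Bayes: P(H|data) = 0.199·0.89863 / (0.199·0.89863 + 0.801·0.022906) = 0.17883/0.19718 = 0.9069.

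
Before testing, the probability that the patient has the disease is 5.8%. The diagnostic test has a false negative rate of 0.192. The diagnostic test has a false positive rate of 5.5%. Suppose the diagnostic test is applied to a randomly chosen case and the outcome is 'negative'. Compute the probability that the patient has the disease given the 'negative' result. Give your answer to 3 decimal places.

P(H | E) ≈ 0.012

Write H for 'the patient has the disease'. Prior odds H:¬H = 0.058/0.942 = 0.061571. For the 'negative' outcome, the likelihood ratio is 0.192/0.945 = 0.20317.
Posterior odds = 0.061571 × 0.20317 = 0.012510, so P(H|E) = 0.012510/(1+0.012510) = 0.012.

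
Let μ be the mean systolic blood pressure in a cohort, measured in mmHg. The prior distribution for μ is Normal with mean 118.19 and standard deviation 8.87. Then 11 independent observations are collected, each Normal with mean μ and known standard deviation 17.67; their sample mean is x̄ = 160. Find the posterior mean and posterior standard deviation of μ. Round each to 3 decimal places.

Posterior mean ≈ 148.915; posterior SD ≈ 4.567

With known σ, the Normal prior is conjugate. Weight on the data is w = (n/σ²)/(n/σ² + 1/τ₀²) = 0.0352306/(0.0352306+0.0127102) = 0.73488.
Posterior mean = w·x̄ + (1−w)·μ₀ = 0.73488·160 + 0.26512·118.19 = 148.915. Posterior variance = 1/(0.0352306+0.0127102) = 20.8591, so SD = 4.567.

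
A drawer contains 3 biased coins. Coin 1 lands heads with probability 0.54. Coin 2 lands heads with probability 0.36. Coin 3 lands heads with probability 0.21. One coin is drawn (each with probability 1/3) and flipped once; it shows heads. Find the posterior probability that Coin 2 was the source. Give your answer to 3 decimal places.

Tabulate prior·likelihood by source: [1] prior 0.333333, lik 0.54, product 0.1800; [2] prior 0.333333, lik 0.36, product 0.1200; [3] prior 0.333333, lik 0.21, product 0.07000.
Normalizing constant = 0.37000; the posterior for Coin 2 is its product over the sum, 0.1200/0.37000 = 0.324.

Posterior probability ≈ 0.324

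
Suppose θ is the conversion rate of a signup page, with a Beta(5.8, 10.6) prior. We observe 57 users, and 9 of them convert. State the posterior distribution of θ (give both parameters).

The binomial likelihood is conjugate to the Beta prior: with 9 successes and 48 failures, the posterior is Beta(5.8+9, 10.6+48) = Beta(14.8, 58.6).

Posterior: Beta(14.8, 58.6)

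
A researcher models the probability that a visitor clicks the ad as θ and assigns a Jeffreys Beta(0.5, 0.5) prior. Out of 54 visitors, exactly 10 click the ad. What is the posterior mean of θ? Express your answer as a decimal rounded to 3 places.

Observing 10 successes and 44 failures updates Beta(0.5, 0.5) by adding the success and failure counts to the two shape parameters: α = 0.5+10 = 10.5, β = 0.5+44 = 44.5.
Posterior mean = α/(α+β) = 10.5/55 = 0.191.

Posterior mean ≈ 0.191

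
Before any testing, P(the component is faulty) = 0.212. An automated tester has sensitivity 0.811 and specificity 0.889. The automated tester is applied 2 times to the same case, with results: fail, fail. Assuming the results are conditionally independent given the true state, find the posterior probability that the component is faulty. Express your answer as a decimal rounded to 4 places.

With H the event that the component is faulty, the joint likelihood of the observed sequence is P(data|H) = 0.811·0.811 = 0.65772 and P(data|¬H) = 0.111·0.111 = 0.012321.
Bayes: P(H|data) = 0.212·0.65772 / (0.212·0.65772 + 0.788·0.012321) = 0.13944/0.14915 = 0.9349.

Posterior P(H) ≈ 0.9349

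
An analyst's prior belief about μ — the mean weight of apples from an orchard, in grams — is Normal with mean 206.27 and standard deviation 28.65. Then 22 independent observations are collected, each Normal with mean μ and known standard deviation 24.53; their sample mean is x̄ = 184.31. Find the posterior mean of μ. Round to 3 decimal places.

Posterior mean ≈ 185.018

Prior precision 1/τ₀² = 1/28.65² = 0.00121829; data precision n/σ² = 22/24.53² = 0.0365618.
Posterior precision = 0.00121829 + 0.0365618 = 0.0377801.
Posterior mean = (0.00121829·206.27 + 0.0365618·184.31) / 0.0377801 = 185.018.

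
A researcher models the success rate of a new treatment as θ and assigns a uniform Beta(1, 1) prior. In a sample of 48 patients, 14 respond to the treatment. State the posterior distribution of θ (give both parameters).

Posterior: Beta(15, 35)

The binomial likelihood is conjugate to the Beta prior: with 14 successes and 34 failures, the posterior is Beta(1+14, 1+34) = Beta(15, 35).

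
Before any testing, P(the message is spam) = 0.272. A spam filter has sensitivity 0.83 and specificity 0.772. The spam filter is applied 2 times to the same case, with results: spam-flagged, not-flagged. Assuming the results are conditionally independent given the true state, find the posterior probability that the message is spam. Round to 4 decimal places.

Posterior P(H) ≈ 0.2305

With H the event that the message is spam, the joint likelihood of the observed sequence is P(data|H) = 0.83·0.17 = 0.14110 and P(data|¬H) = 0.228·0.772 = 0.17602.
Bayes: P(H|data) = 0.272·0.14110 / (0.272·0.14110 + 0.728·0.17602) = 0.038379/0.16652 = 0.2305.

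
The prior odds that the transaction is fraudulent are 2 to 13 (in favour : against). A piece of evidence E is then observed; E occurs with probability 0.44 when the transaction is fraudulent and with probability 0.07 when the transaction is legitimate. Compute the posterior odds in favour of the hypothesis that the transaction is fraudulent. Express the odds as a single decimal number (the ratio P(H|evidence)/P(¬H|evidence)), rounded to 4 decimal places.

Prior odds = 2/13 = 0.15385. In log-odds, ln(0.15385) = -1.8718.
Add log likelihood ratio: ln(6.2857) = 1.8383.
Posterior log-odds = -0.033523, so posterior odds = exp(-0.033523) = 0.96703.

Posterior odds ≈ 0.9670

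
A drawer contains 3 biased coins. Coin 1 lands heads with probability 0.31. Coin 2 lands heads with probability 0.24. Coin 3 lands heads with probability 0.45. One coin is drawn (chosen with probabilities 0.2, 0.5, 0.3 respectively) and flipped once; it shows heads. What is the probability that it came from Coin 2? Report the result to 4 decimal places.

Posterior probability ≈ 0.3785

Tabulate prior·likelihood by source: [1] prior 0.2, lik 0.31, product 0.06200; [2] prior 0.5, lik 0.24, product 0.1200; [3] prior 0.3, lik 0.45, product 0.1350.
Normalizing constant = 0.31700; the posterior for Coin 2 is its product over the sum, 0.1200/0.31700 = 0.3785.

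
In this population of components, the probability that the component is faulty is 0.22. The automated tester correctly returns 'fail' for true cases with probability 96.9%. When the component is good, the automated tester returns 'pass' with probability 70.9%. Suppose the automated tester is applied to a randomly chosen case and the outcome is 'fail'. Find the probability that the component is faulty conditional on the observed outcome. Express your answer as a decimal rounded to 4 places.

Let H be the event that the component is faulty. P(H) = 0.22, so P(¬H) = 0.78. With E the 'fail' result, P(E|H) = 0.969 and P(E|¬H) = 0.291.
P(E) = 0.969·0.22 + 0.291·0.78 = 0.21318 + 0.22698 = 0.44016.
By Bayes' theorem, P(H|E) = 0.21318 / 0.44016 = 0.4843.

P(H | E) ≈ 0.4843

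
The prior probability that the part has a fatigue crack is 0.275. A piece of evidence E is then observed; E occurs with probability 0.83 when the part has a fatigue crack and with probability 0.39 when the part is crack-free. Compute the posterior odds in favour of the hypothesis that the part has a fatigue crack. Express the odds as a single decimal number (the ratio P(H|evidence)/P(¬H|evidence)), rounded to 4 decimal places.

Posterior odds ≈ 0.8073

Prior odds = 0.275/(1−0.275) = 0.37931.
Likelihood ratio for E = 0.83/0.39 = 2.1282.
Posterior odds = prior odds × LR = 0.80725.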